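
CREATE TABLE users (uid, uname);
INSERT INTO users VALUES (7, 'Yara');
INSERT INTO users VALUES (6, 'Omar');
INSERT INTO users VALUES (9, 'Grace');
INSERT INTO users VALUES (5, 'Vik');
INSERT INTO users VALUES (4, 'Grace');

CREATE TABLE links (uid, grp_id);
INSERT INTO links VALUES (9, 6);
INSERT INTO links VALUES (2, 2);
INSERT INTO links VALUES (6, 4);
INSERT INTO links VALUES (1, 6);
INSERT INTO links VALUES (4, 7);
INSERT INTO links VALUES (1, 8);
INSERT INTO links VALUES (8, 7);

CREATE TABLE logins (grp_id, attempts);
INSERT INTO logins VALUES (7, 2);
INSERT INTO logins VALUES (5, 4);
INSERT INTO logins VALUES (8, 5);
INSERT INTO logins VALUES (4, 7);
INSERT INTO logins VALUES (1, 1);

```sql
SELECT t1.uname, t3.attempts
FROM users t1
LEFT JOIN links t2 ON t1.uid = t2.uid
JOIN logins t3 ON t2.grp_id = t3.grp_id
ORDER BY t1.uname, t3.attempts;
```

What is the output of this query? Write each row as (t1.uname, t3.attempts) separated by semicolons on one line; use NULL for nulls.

(Grace, 2); (Omar, 7)

Evaluate left to right. First `users t1 LEFT JOIN links t2` on uid: 5 row(s).
Then INNER JOIN `logins t3` on grp_id: keep only rows whose t2.grp_id appears in t3.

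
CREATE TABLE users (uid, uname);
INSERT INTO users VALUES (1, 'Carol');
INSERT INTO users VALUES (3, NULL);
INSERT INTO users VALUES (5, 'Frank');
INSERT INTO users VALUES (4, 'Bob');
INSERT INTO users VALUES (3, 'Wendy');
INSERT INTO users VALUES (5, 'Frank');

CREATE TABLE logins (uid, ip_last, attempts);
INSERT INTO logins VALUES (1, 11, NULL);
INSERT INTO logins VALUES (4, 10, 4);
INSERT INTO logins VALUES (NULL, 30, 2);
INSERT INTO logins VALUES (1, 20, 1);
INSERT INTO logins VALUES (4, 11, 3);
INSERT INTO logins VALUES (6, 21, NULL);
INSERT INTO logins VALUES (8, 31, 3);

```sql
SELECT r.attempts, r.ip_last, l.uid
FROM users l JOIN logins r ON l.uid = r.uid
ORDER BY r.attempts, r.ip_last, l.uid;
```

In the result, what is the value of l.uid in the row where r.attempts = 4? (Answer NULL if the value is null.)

INNER JOIN keeps only pairs where the ON condition holds.
Matching on l.uid = r.uid. A NULL in a compared column never satisfies the condition.
- l (uid=1) pairs with 2 row(s) of r.
- l (uid=3) has no partner → excluded.
- l (uid=5) has no partner → excluded.
- l (uid=4) pairs with 2 row(s) of r.
- l (uid=3) has no partner → excluded.
- l (uid=5) has no partner → excluded.

4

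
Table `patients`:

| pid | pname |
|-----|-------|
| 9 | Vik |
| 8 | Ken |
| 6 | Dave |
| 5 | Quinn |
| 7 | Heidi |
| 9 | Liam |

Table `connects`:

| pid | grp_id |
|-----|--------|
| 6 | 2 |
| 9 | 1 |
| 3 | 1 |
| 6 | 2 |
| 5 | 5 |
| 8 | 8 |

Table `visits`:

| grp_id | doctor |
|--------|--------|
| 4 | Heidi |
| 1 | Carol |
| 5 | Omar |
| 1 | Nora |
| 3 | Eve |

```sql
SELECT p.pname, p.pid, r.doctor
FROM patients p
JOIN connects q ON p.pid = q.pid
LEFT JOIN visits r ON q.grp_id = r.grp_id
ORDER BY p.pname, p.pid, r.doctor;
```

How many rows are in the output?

Step 1 — p INNER JOIN q on pid → 6 row(s).
Then LEFT JOIN `visits r` on grp_id: each of those 6 rows is kept; rows whose q.grp_id has no match in r get NULL for r's columns.
Result: 8 row(s).

8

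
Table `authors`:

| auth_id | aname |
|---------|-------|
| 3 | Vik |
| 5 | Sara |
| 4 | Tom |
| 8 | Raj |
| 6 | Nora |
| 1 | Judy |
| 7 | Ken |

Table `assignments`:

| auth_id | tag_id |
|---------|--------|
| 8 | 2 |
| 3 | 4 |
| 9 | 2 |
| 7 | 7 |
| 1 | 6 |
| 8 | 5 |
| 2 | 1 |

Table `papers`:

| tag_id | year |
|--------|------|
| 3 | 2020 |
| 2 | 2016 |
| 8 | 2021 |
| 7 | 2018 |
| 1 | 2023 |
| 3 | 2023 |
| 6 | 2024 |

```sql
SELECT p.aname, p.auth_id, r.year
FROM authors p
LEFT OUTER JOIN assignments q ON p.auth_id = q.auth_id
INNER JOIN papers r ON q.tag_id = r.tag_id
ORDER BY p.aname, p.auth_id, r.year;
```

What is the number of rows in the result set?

Evaluate left to right. First `authors p LEFT JOIN assignments q` on auth_id: 8 row(s).
Then INNER JOIN `papers r` on tag_id: keep only rows whose q.tag_id appears in r.
Result: 3 row(s).

3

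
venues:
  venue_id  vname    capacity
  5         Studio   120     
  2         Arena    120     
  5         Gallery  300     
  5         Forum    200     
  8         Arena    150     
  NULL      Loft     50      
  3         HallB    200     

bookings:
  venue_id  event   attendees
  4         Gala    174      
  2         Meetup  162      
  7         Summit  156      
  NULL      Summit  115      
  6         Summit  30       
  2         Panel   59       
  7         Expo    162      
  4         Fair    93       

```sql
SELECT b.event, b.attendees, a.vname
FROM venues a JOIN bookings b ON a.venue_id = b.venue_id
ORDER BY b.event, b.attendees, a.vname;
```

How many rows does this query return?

2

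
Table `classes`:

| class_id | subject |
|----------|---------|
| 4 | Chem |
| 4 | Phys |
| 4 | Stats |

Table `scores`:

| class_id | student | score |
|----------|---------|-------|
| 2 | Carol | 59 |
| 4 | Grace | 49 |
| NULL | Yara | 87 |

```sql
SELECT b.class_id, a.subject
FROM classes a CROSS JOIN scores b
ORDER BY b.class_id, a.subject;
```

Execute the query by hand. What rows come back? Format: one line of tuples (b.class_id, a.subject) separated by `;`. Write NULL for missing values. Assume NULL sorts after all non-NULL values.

(2, Chem); (2, Phys); (2, Stats); (4, Chem); (4, Phys); (4, Stats); (NULL, Chem); (NULL, Phys); (NULL, Stats)

CROSS JOIN pairs every row of `classes` with every row of `scores`: 3 × 3 = 9 rows.
After projecting and ordering:
b.class_id | a.subject
2 | Chem
2 | Phys
2 | Stats
4 | Chem
4 | Phys
4 | Stats
NULL | Chem
NULL | Phys
NULL | Stats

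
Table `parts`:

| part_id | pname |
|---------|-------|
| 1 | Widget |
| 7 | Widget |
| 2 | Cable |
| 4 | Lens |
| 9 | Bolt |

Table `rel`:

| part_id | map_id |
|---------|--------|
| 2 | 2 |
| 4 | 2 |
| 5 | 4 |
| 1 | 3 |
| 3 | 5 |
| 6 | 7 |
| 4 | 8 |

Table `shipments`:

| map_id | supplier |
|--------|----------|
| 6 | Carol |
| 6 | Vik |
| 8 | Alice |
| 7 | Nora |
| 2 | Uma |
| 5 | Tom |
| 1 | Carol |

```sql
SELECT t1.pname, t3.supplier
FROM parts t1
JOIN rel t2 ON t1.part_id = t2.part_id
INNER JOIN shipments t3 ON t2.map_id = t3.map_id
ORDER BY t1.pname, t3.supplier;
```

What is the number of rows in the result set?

3

Joins associate left-to-right: parts INNER JOIN rel on part_id gives 4 intermediate row(s).
Then INNER JOIN `shipments t3` on map_id: keep only rows whose t2.map_id appears in t3.
Result: 3 row(s).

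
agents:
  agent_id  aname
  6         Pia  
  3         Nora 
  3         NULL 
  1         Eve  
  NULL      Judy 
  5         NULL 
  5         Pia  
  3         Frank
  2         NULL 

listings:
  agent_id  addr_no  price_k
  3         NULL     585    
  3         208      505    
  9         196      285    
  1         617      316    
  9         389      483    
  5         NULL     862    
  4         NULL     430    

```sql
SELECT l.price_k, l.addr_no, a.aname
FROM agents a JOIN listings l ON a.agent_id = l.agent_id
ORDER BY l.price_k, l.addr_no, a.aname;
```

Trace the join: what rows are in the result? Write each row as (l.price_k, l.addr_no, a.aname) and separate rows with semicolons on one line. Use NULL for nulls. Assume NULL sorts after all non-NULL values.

(316, 617, Eve); (505, 208, Frank); (505, 208, Nora); (505, 208, NULL); (585, NULL, Frank); (585, NULL, Nora); (585, NULL, NULL); (862, NULL, Pia); (862, NULL, NULL)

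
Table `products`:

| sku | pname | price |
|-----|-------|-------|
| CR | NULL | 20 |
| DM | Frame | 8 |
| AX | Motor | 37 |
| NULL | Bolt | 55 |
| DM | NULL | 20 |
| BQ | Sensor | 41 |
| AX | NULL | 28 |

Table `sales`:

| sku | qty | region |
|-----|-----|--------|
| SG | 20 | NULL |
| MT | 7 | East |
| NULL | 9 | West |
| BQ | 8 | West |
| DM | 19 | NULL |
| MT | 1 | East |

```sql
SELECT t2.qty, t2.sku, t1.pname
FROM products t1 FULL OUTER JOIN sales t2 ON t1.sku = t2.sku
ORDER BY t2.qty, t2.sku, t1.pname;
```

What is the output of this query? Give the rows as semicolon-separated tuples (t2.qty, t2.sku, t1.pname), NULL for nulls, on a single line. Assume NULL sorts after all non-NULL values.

FULL OUTER JOIN keeps every row from both sides; unmatched rows get NULL for the other side's columns.
Matching on t1.sku = t2.sku. A NULL in a compared column never satisfies the condition.
Matched pairs: 3; unmatched t1 rows kept: 4; unmatched t2 rows kept: 4.

(1, MT, NULL); (7, MT, NULL); (8, BQ, Sensor); (9, NULL, NULL); (19, DM, Frame); (19, DM, NULL); (20, SG, NULL); (NULL, NULL, Bolt); (NULL, NULL, Motor); (NULL, NULL, NULL); (NULL, NULL, NULL)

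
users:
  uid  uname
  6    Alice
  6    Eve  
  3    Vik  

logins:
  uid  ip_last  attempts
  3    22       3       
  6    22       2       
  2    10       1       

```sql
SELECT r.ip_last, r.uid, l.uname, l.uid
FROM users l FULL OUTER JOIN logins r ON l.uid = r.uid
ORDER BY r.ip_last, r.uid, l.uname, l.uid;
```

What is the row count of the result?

4

FULL OUTER JOIN keeps every row from both sides; unmatched rows get NULL for the other side's columns.
Matching on l.uid = r.uid.
Matched pairs: 3; unmatched l rows kept: 0; unmatched r rows kept: 1.
Total: 3 matched + 1 padded = 4 rows.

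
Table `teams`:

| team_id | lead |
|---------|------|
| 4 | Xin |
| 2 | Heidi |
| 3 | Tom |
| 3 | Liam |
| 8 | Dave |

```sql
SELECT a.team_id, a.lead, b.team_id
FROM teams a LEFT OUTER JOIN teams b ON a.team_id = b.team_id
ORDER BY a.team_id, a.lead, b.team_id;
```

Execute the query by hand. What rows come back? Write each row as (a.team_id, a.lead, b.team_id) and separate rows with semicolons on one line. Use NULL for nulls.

(2, Heidi, 2); (3, Liam, 3); (3, Liam, 3); (3, Tom, 3); (3, Tom, 3); (4, Xin, 4); (8, Dave, 8)

LEFT JOIN keeps every row from `teams a`; unmatched rows get NULL for `teams b`'s columns.
Matching on a.team_id = b.team_id.
Matched pairs: 7; unmatched a rows kept: 0.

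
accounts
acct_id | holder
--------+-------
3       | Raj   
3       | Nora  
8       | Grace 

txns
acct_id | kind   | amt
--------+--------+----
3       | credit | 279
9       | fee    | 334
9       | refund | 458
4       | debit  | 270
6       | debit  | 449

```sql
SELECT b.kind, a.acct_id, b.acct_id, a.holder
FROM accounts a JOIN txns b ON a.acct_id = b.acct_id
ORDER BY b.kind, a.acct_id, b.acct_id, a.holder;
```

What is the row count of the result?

INNER JOIN keeps only pairs where the ON condition holds.
Matching on a.acct_id = b.acct_id.
- a row (acct_id=3): matches 1 b row(s) → 1 output row(s).
- a row (acct_id=3): matches 1 b row(s) → 1 output row(s).
- a row (acct_id=8): no match → dropped.
Total: 2 rows.

2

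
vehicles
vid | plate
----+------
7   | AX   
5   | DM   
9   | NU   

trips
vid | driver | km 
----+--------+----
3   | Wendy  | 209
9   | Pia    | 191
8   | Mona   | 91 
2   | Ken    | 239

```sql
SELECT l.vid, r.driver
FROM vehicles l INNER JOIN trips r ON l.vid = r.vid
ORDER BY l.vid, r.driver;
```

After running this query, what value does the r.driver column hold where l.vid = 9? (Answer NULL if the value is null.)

INNER JOIN keeps only pairs where the ON condition holds.
Matching on l.vid = r.vid.
Matched pairs: 1.

Pia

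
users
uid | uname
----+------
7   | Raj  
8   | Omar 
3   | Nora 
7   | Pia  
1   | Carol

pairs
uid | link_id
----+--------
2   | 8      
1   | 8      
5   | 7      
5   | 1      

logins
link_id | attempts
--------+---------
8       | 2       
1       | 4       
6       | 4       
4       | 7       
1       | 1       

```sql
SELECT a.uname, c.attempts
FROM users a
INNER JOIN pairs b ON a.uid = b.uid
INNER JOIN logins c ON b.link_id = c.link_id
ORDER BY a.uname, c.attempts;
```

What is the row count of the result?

1

Step 1 — a INNER JOIN b on uid → 1 row(s).
Then INNER JOIN `logins c` on link_id: keep only rows whose b.link_id appears in c.
Result: 1 row(s).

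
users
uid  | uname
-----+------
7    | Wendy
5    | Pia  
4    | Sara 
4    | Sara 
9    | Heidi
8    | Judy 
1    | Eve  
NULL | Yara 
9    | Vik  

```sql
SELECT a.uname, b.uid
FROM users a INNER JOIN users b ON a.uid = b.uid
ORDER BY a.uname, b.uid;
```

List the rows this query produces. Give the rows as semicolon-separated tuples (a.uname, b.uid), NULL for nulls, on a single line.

(Eve, 1); (Heidi, 9); (Heidi, 9); (Judy, 8); (Pia, 5); (Sara, 4); (Sara, 4); (Sara, 4); (Sara, 4); (Vik, 9); (Vik, 9); (Wendy, 7)

INNER JOIN keeps only pairs where the ON condition holds.
Matching on a.uid = b.uid. A NULL in a compared column never satisfies the condition.
- a row (uid=7): matches 1 b row(s) → 1 output row(s).
- a row (uid=5): matches 1 b row(s) → 1 output row(s).
- a row (uid=4): matches 2 b row(s) → 2 output row(s).
- a row (uid=4): matches 2 b row(s) → 2 output row(s).
- a row (uid=9): matches 2 b row(s) → 2 output row(s).
- a row (uid=8): matches 1 b row(s) → 1 output row(s).
- a row (uid=1): matches 1 b row(s) → 1 output row(s).
- a row (uid=NULL): no match → dropped.
- a row (uid=9): matches 2 b row(s) → 2 output row(s).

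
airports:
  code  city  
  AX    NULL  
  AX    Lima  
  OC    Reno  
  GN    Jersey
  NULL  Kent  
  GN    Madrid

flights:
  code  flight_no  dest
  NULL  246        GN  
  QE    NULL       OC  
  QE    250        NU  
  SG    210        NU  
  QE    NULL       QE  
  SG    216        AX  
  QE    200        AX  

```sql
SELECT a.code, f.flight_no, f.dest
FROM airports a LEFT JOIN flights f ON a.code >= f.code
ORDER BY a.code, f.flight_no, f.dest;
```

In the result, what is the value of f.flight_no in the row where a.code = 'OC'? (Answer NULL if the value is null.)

LEFT JOIN keeps every row from `airports`; unmatched rows get NULL for `flights`'s columns.
Matching on a.code >= f.code. A NULL in a compared column never satisfies the condition.
- code=AX: no f row matches, row kept with f columns NULL.
- code=AX: no f row matches, row kept with f columns NULL.
- code=OC: no f row matches, row kept with f columns NULL.
- code=GN: no f row matches, row kept with f columns NULL.
- code=NULL: no f row matches, row kept with f columns NULL.
- code=GN: no f row matches, row kept with f columns NULL.

NULL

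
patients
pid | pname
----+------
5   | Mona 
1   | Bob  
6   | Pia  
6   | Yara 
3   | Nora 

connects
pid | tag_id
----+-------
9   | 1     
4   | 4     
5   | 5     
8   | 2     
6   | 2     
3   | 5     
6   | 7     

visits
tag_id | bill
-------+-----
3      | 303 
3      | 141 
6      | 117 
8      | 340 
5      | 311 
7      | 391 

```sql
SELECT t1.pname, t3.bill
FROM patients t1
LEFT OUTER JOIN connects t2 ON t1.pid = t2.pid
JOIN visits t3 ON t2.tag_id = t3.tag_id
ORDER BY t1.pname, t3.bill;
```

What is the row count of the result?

Step 1 — t1 LEFT JOIN t2 on pid → 7 row(s).
Then INNER JOIN `visits t3` on tag_id: keep only rows whose t2.tag_id appears in t3.
Result: 4 row(s).

4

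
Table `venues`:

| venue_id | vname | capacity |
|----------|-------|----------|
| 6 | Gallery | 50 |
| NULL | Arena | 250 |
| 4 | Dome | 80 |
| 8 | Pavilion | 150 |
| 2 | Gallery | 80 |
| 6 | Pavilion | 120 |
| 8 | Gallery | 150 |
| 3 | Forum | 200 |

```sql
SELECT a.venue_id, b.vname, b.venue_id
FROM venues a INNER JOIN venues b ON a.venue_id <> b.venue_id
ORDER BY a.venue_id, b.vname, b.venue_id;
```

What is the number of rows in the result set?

38

INNER JOIN keeps only pairs where the ON condition holds.
Matching on a.venue_id <> b.venue_id. A NULL in a compared column never satisfies the condition.
Matched pairs: 38.
Total: 38 rows.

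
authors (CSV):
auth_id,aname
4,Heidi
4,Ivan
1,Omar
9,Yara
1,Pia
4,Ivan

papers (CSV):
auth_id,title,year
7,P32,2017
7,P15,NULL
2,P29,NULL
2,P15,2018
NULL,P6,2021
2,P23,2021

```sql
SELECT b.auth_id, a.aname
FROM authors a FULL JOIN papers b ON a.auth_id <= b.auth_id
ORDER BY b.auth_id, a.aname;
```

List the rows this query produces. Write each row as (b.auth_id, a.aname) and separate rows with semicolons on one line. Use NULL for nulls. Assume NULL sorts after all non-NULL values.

FULL OUTER JOIN keeps every row from both sides; unmatched rows get NULL for the other side's columns.
Matching on a.auth_id <= b.auth_id. A NULL in a compared column never satisfies the condition.
- auth_id=4: 2 matching b row(s), so 2 row(s) emitted.
- auth_id=4: 2 matching b row(s), so 2 row(s) emitted.
- auth_id=1: 5 matching b row(s), so 5 row(s) emitted.
- auth_id=9: no b row matches, row kept with b columns NULL.
- auth_id=1: 5 matching b row(s), so 5 row(s) emitted.
- auth_id=4: 2 matching b row(s), so 2 row(s) emitted.
- 1 row(s) from b found no a partner → padded with NULL.

(2, Omar); (2, Omar); (2, Omar); (2, Pia); (2, Pia); (2, Pia); (7, Heidi); (7, Heidi); (7, Ivan); (7, Ivan); (7, Ivan); (7, Ivan); (7, Omar); (7, Omar); (7, Pia); (7, Pia); (NULL, Yara); (NULL, NULL)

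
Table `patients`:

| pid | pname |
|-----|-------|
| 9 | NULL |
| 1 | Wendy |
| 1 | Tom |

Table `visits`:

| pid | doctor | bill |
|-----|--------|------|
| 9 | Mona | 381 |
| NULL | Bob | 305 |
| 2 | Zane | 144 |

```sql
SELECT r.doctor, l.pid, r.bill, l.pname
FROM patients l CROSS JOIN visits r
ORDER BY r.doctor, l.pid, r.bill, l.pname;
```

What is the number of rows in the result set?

9

CROSS JOIN pairs every row of `patients` with every row of `visits`: 3 × 3 = 9 rows.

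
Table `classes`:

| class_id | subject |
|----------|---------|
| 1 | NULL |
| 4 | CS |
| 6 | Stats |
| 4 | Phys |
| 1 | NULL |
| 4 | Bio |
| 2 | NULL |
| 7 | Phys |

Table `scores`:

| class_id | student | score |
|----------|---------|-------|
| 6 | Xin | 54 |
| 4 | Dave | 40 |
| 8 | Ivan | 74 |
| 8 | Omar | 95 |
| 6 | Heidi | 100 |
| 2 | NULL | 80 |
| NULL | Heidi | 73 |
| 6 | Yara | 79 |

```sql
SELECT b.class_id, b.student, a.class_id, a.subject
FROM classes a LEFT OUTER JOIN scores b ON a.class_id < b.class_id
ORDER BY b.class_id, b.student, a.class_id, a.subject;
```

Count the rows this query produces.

LEFT JOIN keeps every row from `classes`; unmatched rows get NULL for `scores`'s columns.
Matching on a.class_id < b.class_id. A NULL in a compared column never satisfies the condition.
Matched pairs: 39; unmatched a rows kept: 0.
Total: 39 rows.

39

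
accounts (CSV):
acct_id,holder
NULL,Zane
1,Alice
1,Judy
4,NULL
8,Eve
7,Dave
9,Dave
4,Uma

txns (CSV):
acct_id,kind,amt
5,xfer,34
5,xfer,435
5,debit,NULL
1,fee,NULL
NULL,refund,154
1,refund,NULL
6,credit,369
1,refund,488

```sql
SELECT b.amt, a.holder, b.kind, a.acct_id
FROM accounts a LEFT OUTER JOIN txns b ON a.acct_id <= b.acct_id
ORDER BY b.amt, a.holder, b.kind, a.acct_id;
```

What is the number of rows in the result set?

LEFT JOIN keeps every row from `accounts`; unmatched rows get NULL for `txns`'s columns.
Matching on a.acct_id <= b.acct_id. A NULL in a compared column never satisfies the condition.
Matched pairs: 22; unmatched a rows kept: 4.
Total: 22 matched + 4 padded = 26 rows.

26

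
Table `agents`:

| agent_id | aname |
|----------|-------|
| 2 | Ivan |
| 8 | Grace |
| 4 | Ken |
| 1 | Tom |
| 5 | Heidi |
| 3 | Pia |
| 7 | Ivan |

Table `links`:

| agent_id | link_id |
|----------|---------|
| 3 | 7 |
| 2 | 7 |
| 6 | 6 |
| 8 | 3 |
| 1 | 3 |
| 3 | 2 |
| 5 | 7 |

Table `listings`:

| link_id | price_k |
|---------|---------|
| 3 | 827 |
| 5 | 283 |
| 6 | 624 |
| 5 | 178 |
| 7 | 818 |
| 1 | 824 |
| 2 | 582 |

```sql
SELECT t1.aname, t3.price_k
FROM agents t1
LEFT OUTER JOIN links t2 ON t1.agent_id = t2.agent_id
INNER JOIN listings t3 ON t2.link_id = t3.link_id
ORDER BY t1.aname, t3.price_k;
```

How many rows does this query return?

6

Evaluate left to right. First `agents t1 LEFT JOIN links t2` on agent_id: 8 row(s).
Then INNER JOIN `listings t3` on link_id: keep only rows whose t2.link_id appears in t3.
Result: 6 row(s).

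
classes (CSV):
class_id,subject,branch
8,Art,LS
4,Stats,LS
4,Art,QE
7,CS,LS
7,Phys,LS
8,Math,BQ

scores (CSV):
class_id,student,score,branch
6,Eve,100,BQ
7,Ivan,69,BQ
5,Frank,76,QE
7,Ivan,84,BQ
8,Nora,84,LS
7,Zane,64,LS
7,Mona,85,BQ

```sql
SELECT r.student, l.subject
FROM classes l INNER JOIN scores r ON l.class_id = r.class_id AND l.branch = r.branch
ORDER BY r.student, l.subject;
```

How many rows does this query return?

3

INNER JOIN keeps only pairs where the ON condition holds.
Matching on l.class_id = r.class_id AND l.branch = r.branch.
Matched pairs: 3.
Total: 3 rows.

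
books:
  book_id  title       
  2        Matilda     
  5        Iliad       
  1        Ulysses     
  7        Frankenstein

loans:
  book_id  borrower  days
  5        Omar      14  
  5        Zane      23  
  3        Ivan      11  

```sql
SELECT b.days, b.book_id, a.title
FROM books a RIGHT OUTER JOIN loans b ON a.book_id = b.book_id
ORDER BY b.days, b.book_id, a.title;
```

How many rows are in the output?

3

RIGHT JOIN keeps every row from `loans`; unmatched rows get NULL for `books`'s columns.
Matching on a.book_id = b.book_id.
- a[0] book_id=2 → no match.
- a[1] book_id=5 → 2 match(es) in b → 2 row(s).
- a[2] book_id=1 → no match.
- a[3] book_id=7 → no match.
- 1 b row(s) had no a match → kept, a columns NULL.
Total: 2 matched + 1 padded = 3 rows.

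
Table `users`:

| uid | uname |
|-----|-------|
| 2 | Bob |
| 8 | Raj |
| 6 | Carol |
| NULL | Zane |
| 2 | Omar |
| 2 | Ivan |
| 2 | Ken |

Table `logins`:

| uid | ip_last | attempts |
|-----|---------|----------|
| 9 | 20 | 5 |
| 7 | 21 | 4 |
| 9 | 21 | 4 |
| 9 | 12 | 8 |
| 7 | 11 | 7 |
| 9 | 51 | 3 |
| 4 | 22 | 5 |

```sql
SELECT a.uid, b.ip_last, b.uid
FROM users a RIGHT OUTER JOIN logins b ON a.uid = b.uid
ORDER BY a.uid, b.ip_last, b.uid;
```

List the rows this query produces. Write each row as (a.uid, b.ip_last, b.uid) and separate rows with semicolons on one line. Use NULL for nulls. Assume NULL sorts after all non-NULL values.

RIGHT JOIN keeps every row from `logins`; unmatched rows get NULL for `users`'s columns.
Matching on a.uid = b.uid. A NULL in a compared column never satisfies the condition.
- uid=2: no matching b row.
- uid=8: no matching b row.
- uid=6: no matching b row.
- uid=NULL: no matching b row.
- uid=2: no matching b row.
- uid=2: no matching b row.
- uid=2: no matching b row.
- 7 row(s) from b found no a partner → padded with NULL.
After projecting and ordering:
a.uid | b.ip_last | b.uid
NULL | 11 | 7
NULL | 12 | 9
NULL | 20 | 9
NULL | 21 | 7
NULL | 21 | 9
NULL | 22 | 4
NULL | 51 | 9

(NULL, 11, 7); (NULL, 12, 9); (NULL, 20, 9); (NULL, 21, 7); (NULL, 21, 9); (NULL, 22, 4); (NULL, 51, 9)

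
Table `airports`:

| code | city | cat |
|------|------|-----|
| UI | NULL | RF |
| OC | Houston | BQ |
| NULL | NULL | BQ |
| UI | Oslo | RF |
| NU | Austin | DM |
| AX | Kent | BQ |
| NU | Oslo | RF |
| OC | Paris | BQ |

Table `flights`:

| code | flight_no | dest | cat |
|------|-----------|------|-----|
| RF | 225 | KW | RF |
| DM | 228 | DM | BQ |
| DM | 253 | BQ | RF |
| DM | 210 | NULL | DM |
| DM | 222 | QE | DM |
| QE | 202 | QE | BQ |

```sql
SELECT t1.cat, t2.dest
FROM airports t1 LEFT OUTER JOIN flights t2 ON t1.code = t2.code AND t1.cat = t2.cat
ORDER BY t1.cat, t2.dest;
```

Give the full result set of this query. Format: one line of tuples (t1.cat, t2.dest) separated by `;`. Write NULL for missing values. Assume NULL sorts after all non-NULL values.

(BQ, NULL); (BQ, NULL); (BQ, NULL); (BQ, NULL); (DM, NULL); (RF, NULL); (RF, NULL); (RF, NULL)

LEFT JOIN keeps every row from `airports`; unmatched rows get NULL for `flights`'s columns.
Matching on t1.code = t2.code AND t1.cat = t2.cat. A NULL in a compared column never satisfies the condition.
- t1[0] code=UI, cat=RF → no match; kept with NULLs on the t2 side.
- t1[1] code=OC, cat=BQ → no match; kept with NULLs on the t2 side.
- t1[2] code=NULL, cat=BQ → no match; kept with NULLs on the t2 side.
- t1[3] code=UI, cat=RF → no match; kept with NULLs on the t2 side.
- t1[4] code=NU, cat=DM → no match; kept with NULLs on the t2 side.
- t1[5] code=AX, cat=BQ → no match; kept with NULLs on the t2 side.
- t1[6] code=NU, cat=RF → no match; kept with NULLs on the t2 side.
- t1[7] code=OC, cat=BQ → no match; kept with NULLs on the t2 side.
After projecting and ordering:
t1.cat | t2.dest
BQ | NULL
BQ | NULL
BQ | NULL
BQ | NULL
DM | NULL
RF | NULL
RF | NULL
RF | NULL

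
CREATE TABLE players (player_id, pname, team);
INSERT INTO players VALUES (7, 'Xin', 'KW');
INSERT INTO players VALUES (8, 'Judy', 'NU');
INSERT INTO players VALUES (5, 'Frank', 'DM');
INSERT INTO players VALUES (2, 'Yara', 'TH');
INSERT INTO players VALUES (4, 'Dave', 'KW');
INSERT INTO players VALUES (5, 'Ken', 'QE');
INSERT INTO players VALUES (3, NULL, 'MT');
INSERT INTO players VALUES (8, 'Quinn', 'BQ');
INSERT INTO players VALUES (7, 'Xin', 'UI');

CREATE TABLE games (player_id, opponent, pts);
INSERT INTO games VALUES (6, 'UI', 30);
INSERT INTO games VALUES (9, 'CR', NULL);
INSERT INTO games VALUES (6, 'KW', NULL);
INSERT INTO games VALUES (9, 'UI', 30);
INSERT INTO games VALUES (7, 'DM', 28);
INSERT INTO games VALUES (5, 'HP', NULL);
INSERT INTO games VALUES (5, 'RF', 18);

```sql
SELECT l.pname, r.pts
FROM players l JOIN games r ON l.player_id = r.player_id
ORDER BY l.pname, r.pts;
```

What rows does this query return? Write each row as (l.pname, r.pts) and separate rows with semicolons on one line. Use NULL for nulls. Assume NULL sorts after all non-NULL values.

INNER JOIN keeps only pairs where the ON condition holds.
Matching on l.player_id = r.player_id.
- l (player_id=7) pairs with 1 row(s) of r.
- l (player_id=8) has no partner → excluded.
- l (player_id=5) pairs with 2 row(s) of r.
- l (player_id=2) has no partner → excluded.
- l (player_id=4) has no partner → excluded.
- l (player_id=5) pairs with 2 row(s) of r.
- l (player_id=3) has no partner → excluded.
- l (player_id=8) has no partner → excluded.
- l (player_id=7) pairs with 1 row(s) of r.
After projecting and ordering:
l.pname | r.pts
Frank | 18
Frank | NULL
Ken | 18
Ken | NULL
Xin | 28
Xin | 28

(Frank, 18); (Frank, NULL); (Ken, 18); (Ken, NULL); (Xin, 28); (Xin, 28)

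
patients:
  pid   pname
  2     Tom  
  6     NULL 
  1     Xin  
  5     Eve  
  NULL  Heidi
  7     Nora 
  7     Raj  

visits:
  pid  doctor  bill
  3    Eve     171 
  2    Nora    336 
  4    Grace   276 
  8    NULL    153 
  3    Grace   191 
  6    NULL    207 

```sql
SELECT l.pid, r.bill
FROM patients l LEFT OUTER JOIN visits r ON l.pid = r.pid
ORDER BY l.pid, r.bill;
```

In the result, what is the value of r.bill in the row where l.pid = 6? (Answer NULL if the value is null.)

207

LEFT JOIN keeps every row from `patients`; unmatched rows get NULL for `visits`'s columns.
Matching on l.pid = r.pid. A NULL in a compared column never satisfies the condition.
- l row (pid=2): matches 1 r row(s) → 1 output row(s).
- l row (pid=6): matches 1 r row(s) → 1 output row(s).
- l row (pid=1): no match → kept, r columns NULL.
- l row (pid=5): no match → kept, r columns NULL.
- l row (pid=NULL): no match → kept, r columns NULL.
- l row (pid=7): no match → kept, r columns NULL.
- l row (pid=7): no match → kept, r columns NULL.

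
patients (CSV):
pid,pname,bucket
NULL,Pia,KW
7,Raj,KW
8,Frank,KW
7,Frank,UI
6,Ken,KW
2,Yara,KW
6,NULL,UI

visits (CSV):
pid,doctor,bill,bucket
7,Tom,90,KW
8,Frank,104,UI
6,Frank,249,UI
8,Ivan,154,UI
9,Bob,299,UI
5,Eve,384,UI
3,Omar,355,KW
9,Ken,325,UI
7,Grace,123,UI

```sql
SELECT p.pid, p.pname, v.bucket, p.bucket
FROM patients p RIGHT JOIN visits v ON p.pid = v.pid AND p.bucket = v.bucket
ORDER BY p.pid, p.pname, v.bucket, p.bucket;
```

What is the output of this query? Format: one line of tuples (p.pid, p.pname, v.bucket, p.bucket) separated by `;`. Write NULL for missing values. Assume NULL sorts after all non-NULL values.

(6, NULL, UI, UI); (7, Frank, UI, UI); (7, Raj, KW, KW); (NULL, NULL, KW, NULL); (NULL, NULL, UI, NULL); (NULL, NULL, UI, NULL); (NULL, NULL, UI, NULL); (NULL, NULL, UI, NULL); (NULL, NULL, UI, NULL)

RIGHT JOIN keeps every row from `visits`; unmatched rows get NULL for `patients`'s columns.
Matching on p.pid = v.pid AND p.bucket = v.bucket. A NULL in a compared column never satisfies the condition.
- p row (pid=NULL, bucket=KW): no match.
- p row (pid=7, bucket=KW): matches 1 v row(s) → 1 output row(s).
- p row (pid=8, bucket=KW): no match.
- p row (pid=7, bucket=UI): matches 1 v row(s) → 1 output row(s).
- p row (pid=6, bucket=KW): no match.
- p row (pid=2, bucket=KW): no match.
- p row (pid=6, bucket=UI): matches 1 v row(s) → 1 output row(s).
- 6 row(s) from v found no p partner → padded with NULL.
After projecting and ordering:
p.pid | p.pname | v.bucket | p.bucket
6 | NULL | UI | UI
7 | Frank | UI | UI
7 | Raj | KW | KW
NULL | NULL | KW | NULL
NULL | NULL | UI | NULL
NULL | NULL | UI | NULL
NULL | NULL | UI | NULL
NULL | NULL | UI | NULL
NULL | NULL | UI | NULL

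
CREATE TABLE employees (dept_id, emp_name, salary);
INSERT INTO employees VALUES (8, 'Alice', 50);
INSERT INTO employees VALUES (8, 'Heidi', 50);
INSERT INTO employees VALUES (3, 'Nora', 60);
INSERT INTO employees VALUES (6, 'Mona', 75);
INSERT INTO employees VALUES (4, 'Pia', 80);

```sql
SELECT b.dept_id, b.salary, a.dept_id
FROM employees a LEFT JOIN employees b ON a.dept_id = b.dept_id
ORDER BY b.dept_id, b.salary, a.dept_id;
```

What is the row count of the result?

7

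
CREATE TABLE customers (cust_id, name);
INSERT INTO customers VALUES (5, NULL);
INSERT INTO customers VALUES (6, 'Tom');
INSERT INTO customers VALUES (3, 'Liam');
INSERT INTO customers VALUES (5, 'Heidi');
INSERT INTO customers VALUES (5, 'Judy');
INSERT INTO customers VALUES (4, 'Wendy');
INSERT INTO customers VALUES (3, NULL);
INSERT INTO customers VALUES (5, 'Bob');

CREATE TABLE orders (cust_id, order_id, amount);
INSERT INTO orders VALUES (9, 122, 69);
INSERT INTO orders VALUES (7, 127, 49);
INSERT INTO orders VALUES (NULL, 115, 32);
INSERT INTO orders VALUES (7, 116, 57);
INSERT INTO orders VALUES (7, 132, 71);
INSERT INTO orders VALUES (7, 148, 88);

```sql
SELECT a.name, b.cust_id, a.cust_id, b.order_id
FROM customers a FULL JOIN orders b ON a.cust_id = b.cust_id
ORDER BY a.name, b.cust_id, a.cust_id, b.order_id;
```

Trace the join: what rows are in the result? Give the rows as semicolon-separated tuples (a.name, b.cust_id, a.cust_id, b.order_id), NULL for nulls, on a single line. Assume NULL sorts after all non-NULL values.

FULL OUTER JOIN keeps every row from both sides; unmatched rows get NULL for the other side's columns.
Matching on a.cust_id = b.cust_id. A NULL in a compared column never satisfies the condition.
- a (cust_id=5) has no partner → padded with NULL.
- a (cust_id=6) has no partner → padded with NULL.
- a (cust_id=3) has no partner → padded with NULL.
- a (cust_id=5) has no partner → padded with NULL.
- a (cust_id=5) has no partner → padded with NULL.
- a (cust_id=4) has no partner → padded with NULL.
- a (cust_id=3) has no partner → padded with NULL.
- a (cust_id=5) has no partner → padded with NULL.
- 6 row(s) from b found no a partner → padded with NULL.

(Bob, NULL, 5, NULL); (Heidi, NULL, 5, NULL); (Judy, NULL, 5, NULL); (Liam, NULL, 3, NULL); (Tom, NULL, 6, NULL); (Wendy, NULL, 4, NULL); (NULL, 7, NULL, 116); (NULL, 7, NULL, 127); (NULL, 7, NULL, 132); (NULL, 7, NULL, 148); (NULL, 9, NULL, 122); (NULL, NULL, 3, NULL); (NULL, NULL, 5, NULL); (NULL, NULL, NULL, 115)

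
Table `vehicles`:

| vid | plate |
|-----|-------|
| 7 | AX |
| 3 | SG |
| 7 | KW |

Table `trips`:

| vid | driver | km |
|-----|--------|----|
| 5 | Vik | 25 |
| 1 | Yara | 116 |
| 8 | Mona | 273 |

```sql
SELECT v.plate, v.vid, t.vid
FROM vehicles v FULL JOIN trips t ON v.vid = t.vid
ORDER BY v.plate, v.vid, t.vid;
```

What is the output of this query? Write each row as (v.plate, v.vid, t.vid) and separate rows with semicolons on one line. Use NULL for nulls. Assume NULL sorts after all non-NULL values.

(AX, 7, NULL); (KW, 7, NULL); (SG, 3, NULL); (NULL, NULL, 1); (NULL, NULL, 5); (NULL, NULL, 8)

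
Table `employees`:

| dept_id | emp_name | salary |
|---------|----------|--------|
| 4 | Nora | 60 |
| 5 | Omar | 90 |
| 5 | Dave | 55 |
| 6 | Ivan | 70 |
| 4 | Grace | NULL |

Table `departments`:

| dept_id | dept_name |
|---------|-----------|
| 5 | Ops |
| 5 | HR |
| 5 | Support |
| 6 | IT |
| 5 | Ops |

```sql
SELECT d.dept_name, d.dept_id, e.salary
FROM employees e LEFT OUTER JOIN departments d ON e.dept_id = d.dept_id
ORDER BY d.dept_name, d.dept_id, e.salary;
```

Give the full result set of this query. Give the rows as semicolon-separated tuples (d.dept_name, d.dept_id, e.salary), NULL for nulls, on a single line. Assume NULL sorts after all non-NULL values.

(HR, 5, 55); (HR, 5, 90); (IT, 6, 70); (Ops, 5, 55); (Ops, 5, 55); (Ops, 5, 90); (Ops, 5, 90); (Support, 5, 55); (Support, 5, 90); (NULL, NULL, 60); (NULL, NULL, NULL)

LEFT JOIN keeps every row from `employees`; unmatched rows get NULL for `departments`'s columns.
Matching on e.dept_id = d.dept_id.
- e (dept_id=4) has no partner → padded with NULL.
- e (dept_id=5) pairs with 4 row(s) of d.
- e (dept_id=5) pairs with 4 row(s) of d.
- e (dept_id=6) pairs with 1 row(s) of d.
- e (dept_id=4) has no partner → padded with NULL.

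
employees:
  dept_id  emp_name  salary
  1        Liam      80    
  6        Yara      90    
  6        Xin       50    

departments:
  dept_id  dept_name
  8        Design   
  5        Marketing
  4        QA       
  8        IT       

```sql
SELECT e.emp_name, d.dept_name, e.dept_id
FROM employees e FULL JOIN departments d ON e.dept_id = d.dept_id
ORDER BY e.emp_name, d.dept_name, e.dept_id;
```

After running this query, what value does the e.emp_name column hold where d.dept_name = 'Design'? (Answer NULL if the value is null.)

NULL

FULL OUTER JOIN keeps every row from both sides; unmatched rows get NULL for the other side's columns.
Matching on e.dept_id = d.dept_id.
- e row (dept_id=1): no match → kept, d columns NULL.
- e row (dept_id=6): no match → kept, d columns NULL.
- e row (dept_id=6): no match → kept, d columns NULL.
- plus 4 unmatched d row(s), each kept with NULL e columns.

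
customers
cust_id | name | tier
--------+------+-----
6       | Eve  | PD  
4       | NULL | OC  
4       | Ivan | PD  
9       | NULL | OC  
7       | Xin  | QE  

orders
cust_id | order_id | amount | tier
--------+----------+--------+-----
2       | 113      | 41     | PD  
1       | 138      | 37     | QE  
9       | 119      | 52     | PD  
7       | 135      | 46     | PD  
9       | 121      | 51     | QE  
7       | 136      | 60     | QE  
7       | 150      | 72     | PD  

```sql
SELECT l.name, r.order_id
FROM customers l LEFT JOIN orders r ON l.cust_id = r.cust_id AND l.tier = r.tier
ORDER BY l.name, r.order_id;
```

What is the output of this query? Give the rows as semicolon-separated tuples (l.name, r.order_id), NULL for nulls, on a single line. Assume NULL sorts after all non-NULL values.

(Eve, NULL); (Ivan, NULL); (Xin, 136); (NULL, NULL); (NULL, NULL)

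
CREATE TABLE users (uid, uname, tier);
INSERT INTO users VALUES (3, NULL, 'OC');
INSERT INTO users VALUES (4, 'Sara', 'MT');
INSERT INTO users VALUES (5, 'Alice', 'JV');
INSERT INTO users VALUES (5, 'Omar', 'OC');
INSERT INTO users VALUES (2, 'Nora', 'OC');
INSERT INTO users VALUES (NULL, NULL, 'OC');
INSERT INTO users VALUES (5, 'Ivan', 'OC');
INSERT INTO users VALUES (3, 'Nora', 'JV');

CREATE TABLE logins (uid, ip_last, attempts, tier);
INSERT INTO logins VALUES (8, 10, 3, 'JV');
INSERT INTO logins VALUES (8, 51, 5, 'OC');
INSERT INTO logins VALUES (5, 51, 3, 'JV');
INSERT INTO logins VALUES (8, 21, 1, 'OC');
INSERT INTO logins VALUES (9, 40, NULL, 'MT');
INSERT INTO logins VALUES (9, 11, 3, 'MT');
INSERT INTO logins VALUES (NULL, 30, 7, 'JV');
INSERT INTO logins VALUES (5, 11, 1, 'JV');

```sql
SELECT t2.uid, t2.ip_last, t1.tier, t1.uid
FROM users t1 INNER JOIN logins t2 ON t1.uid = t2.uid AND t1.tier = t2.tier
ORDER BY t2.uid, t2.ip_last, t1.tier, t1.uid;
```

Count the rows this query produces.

2

INNER JOIN keeps only pairs where the ON condition holds.
Matching on t1.uid = t2.uid AND t1.tier = t2.tier. A NULL in a compared column never satisfies the condition.
Matched pairs: 2.
Total: 2 rows.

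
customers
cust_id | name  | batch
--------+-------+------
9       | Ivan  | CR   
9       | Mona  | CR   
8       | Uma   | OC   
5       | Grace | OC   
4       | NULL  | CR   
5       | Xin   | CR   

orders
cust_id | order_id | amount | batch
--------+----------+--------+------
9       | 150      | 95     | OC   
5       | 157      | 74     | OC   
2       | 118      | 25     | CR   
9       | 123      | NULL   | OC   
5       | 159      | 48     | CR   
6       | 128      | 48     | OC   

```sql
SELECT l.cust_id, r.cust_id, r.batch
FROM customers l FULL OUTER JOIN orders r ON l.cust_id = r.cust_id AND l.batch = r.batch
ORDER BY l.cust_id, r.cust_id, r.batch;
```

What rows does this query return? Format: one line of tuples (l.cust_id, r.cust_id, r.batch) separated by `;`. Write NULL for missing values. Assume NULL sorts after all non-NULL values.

FULL OUTER JOIN keeps every row from both sides; unmatched rows get NULL for the other side's columns.
Matching on l.cust_id = r.cust_id AND l.batch = r.batch.
- l[0] cust_id=9, batch=CR → no match; kept with NULLs on the r side.
- l[1] cust_id=9, batch=CR → no match; kept with NULLs on the r side.
- l[2] cust_id=8, batch=OC → no match; kept with NULLs on the r side.
- l[3] cust_id=5, batch=OC → 1 match(es) in r → 1 row(s).
- l[4] cust_id=4, batch=CR → no match; kept with NULLs on the r side.
- l[5] cust_id=5, batch=CR → 1 match(es) in r → 1 row(s).
- 4 row(s) from r found no l partner → padded with NULL.
After projecting and ordering:
l.cust_id | r.cust_id | r.batch
4 | NULL | NULL
5 | 5 | CR
5 | 5 | OC
8 | NULL | NULL
9 | NULL | NULL
9 | NULL | NULL
NULL | 2 | CR
NULL | 6 | OC
NULL | 9 | OC
NULL | 9 | OC

(4, NULL, NULL); (5, 5, CR); (5, 5, OC); (8, NULL, NULL); (9, NULL, NULL); (9, NULL, NULL); (NULL, 2, CR); (NULL, 6, OC); (NULL, 9, OC); (NULL, 9, OC)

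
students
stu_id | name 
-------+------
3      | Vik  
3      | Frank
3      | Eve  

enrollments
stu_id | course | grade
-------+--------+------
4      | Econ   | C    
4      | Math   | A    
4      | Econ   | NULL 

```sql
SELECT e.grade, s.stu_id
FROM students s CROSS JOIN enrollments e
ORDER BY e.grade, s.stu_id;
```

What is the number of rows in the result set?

CROSS JOIN pairs every row of `students` with every row of `enrollments`: 3 × 3 = 9 rows.

9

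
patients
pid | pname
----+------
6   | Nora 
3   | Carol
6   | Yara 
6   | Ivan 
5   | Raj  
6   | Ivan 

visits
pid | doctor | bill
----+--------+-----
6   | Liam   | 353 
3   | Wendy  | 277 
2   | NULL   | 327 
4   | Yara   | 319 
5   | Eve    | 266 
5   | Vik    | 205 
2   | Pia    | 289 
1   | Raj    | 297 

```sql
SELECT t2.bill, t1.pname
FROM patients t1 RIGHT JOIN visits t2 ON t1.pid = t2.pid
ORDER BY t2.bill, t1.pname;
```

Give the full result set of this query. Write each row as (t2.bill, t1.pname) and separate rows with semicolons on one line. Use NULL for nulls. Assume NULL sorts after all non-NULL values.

(205, Raj); (266, Raj); (277, Carol); (289, NULL); (297, NULL); (319, NULL); (327, NULL); (353, Ivan); (353, Ivan); (353, Nora); (353, Yara)

RIGHT JOIN keeps every row from `visits`; unmatched rows get NULL for `patients`'s columns.
Matching on t1.pid = t2.pid.
Matched pairs: 7; unmatched t2 rows kept: 4.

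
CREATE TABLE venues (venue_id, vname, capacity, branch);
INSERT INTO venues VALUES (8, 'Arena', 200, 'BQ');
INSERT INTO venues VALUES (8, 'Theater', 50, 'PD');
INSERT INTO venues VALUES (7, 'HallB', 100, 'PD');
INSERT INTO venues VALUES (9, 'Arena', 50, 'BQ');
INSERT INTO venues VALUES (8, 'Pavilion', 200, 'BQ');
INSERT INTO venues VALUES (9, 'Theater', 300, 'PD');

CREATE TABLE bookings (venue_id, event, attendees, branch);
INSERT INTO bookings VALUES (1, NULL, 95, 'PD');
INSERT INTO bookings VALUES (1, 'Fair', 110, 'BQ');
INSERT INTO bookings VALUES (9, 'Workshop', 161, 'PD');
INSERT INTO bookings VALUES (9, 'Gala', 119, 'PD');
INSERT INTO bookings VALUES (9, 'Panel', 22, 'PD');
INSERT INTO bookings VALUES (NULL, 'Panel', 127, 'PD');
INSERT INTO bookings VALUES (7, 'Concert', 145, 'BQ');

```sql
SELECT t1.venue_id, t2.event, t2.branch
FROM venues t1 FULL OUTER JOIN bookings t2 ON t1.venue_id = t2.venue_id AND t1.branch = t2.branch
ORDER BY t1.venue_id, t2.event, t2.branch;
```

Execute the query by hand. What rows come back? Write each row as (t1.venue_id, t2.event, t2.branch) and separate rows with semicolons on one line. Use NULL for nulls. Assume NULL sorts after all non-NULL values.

FULL OUTER JOIN keeps every row from both sides; unmatched rows get NULL for the other side's columns.
Matching on t1.venue_id = t2.venue_id AND t1.branch = t2.branch. A NULL in a compared column never satisfies the condition.
Matched pairs: 3; unmatched t1 rows kept: 5; unmatched t2 rows kept: 4.

(7, NULL, NULL); (8, NULL, NULL); (8, NULL, NULL); (8, NULL, NULL); (9, Gala, PD); (9, Panel, PD); (9, Workshop, PD); (9, NULL, NULL); (NULL, Concert, BQ); (NULL, Fair, BQ); (NULL, Panel, PD); (NULL, NULL, PD)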